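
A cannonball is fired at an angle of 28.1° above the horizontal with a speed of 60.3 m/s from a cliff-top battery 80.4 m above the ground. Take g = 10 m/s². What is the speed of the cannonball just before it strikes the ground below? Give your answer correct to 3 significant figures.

v_x = 60.3 cos 28.1° = 53.19 m/s is unchanged throughout.
For the vertical component, v_y² = v_y0² + 2 g h = (28.40)² + 2×10×80.4 = 2415, so |v_y| = 49.14 m/s.
Impact speed = √(v_x² + v_y²) = √(2829 + 2415) = 72.4 m/s.

72.4 m/s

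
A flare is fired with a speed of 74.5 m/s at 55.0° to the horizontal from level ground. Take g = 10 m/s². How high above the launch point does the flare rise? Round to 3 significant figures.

186 m

Vertical component of launch velocity: v_y = 74.5 sin 55.0° = 61.03 m/s.
At the highest point the vertical velocity is zero, so v_y² = 2 g h_max.
h_max = (61.03)² / (2 × 10) = 3725 / 20.00 = 186 m.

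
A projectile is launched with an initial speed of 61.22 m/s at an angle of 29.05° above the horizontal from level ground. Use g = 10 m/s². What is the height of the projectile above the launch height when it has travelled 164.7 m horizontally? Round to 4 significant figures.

v_x = 61.22 cos 29.05° = 53.518 m/s, v_y0 = 61.22 sin 29.05° = 29.727 m/s.
Time to reach x = 164.7 m: t = x / v_x = 164.7 / 53.518 = 3.0775 s.
y = v_y0 t − ½ g t² = 29.727×3.0775 − 5.000×3.0775² = 44.13 m.

44.13 m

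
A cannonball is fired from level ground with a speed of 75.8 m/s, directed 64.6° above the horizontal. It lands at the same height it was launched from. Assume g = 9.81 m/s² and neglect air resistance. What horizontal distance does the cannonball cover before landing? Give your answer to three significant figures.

Components: v_x = 75.8 cos 64.6° = 32.51 m/s, v_y = 75.8 sin 64.6° = 68.47 m/s.
Time of flight (same landing height): t = 2 v_y / g = 2 × 68.47 / 9.81 = 13.96 s.
Range: R = v_x · t = 32.51 × 13.96 = 454 m.

454 m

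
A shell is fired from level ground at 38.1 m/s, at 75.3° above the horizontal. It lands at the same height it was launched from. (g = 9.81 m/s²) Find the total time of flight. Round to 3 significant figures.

7.51 s

Vertical component: v_y = 38.1 sin 75.3° = 36.85 m/s.
For a projectile landing at launch height, time of flight is t = 2 v_y / g = 2 × 36.85 / 9.81 = 7.51 s.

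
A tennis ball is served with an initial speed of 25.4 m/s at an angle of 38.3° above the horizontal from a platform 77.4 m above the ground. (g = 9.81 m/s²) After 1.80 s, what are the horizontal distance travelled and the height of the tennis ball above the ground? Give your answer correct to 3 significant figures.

x = 35.9 m, y = 89.8 m

v_x = 25.4 cos 38.3° = 19.93 m/s; v_y0 = 25.4 sin 38.3° = 15.74 m/s.
x = v_x t = 19.93 × 1.80 = 35.9 m.
y = 77.4 + v_y0 t − ½ g t² = 89.8 m.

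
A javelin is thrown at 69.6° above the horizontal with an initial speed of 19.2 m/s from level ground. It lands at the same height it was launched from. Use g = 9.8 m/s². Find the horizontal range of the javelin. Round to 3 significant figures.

24.6 m

For level ground, R = v₀² sin(2θ) / g.
sin(2 × 69.6°) = sin 139.2° = 0.6534.
R = (19.2)² × 0.6534 / 9.8 = 24.6 m.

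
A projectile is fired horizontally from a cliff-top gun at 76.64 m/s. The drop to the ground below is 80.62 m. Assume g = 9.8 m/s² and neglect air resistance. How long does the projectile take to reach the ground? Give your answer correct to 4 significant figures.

4.056 s

The horizontal speed doesn't affect the fall. With v_y0 = 0, h = ½ g t².
t = √(2 × 80.62 / 9.8) = √16.453 = 4.056 s.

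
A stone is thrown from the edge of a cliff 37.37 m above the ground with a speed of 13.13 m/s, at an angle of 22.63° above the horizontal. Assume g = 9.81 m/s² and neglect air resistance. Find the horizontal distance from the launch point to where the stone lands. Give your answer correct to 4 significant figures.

40.27 m

Components: v_x = 13.13 cos 22.63° = 12.119 m/s, v_y = 13.13 sin 22.63° = 5.0521 m/s.
Vertical: 0 = 37.37 + 5.0521 t − ½(9.81) t² ⇒ 4.905 t² − 5.0521 t − 37.37 = 0.
t = [5.0521 + √(25.524 + 733.20)] / 9.810 = 3.3228 s.
Horizontal: R = v_x · t = 12.119 × 3.3228 = 40.27 m.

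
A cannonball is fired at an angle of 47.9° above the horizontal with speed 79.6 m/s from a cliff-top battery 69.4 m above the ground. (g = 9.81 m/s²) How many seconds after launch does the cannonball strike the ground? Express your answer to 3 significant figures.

Vertical component: v_y = 79.6 sin 47.9° = 59.06 m/s.
Taking up as positive with launch at y = 69.4 m, landing at y = 0: 0 = 69.4 + 59.06 t − ½(9.81) t².
Solving 4.905 t² − 59.06 t − 69.4 = 0 gives t = [59.06 + √(59.06² + 4·4.905·69.4)] / 9.810 = 13.1 s.

13.1 s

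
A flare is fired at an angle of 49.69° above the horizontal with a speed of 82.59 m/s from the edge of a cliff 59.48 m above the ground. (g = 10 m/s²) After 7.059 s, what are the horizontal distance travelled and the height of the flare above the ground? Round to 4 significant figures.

v_x = 82.59 cos 49.69° = 53.429 m/s; v_y0 = 82.59 sin 49.69° = 62.979 m/s.
x = v_x t = 53.429 × 7.059 = 377.2 m.
y = 59.48 + v_y0 t − ½ g t² = 254.9 m.

x = 377.2 m, y = 254.9 m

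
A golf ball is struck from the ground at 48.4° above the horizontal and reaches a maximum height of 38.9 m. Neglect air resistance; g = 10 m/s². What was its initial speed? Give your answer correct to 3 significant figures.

37.3 m/s

At maximum height v_y = 0, so (v₀ sin θ)² = 2 g H.
v₀ sin 48.4° = √(2 × 10 × 38.9) = 27.89 m/s.
v₀ = 27.89 / sin 48.4° = 27.89 / 0.7478 = 37.3 m/s.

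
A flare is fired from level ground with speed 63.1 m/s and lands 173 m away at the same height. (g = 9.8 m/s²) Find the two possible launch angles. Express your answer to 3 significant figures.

12.6° and 77.4°

Level-ground range: R = v₀² sin(2θ)/g ⇒ sin 2θ = R g / v₀² = 173×9.8/63.1² = 0.4258.
2θ = arcsin(0.4258) = 25.20° or 180° − 25.20° = 154.80°.
So θ = 12.6° or θ = 77.4°.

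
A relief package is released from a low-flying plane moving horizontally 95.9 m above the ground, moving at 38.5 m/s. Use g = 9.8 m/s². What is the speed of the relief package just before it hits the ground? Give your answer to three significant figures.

58.0 m/s

Fall time: t = √(2 × 95.9 / 9.8) = 4.424 s.
At impact: v_x = 38.5 m/s (unchanged), v_y = g t = 9.8 × 4.424 = 43.36 m/s.
Speed = √(v_x² + v_y²) = √(1482 + 1880) = 58.0 m/s.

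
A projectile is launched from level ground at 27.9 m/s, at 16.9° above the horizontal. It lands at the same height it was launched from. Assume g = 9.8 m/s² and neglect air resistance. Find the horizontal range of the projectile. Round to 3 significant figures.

Components: v_x = 27.9 cos 16.9° = 26.70 m/s, v_y = 27.9 sin 16.9° = 8.111 m/s.
Time of flight (same landing height): t = 2 v_y / g = 2 × 8.111 / 9.8 = 1.655 s.
Range: R = v_x · t = 26.70 × 1.655 = 44.2 m.

44.2 m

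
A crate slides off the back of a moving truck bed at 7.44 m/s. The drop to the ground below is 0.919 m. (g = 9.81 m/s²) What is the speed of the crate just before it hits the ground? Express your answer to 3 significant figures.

Fall time: t = √(2 × 0.919 / 9.81) = 0.4329 s.
At impact: v_x = 7.44 m/s (unchanged), v_y = g t = 9.81 × 0.4329 = 4.247 m/s.
Speed = √(v_x² + v_y²) = √(55.35 + 18.04) = 8.57 m/s.

8.57 m/s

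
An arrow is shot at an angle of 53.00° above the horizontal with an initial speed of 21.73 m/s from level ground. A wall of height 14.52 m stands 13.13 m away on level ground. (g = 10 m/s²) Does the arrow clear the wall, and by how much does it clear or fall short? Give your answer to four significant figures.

v_x = 21.73 cos 53.00° = 13.077 m/s; v_y0 = 21.73 sin 53.00° = 17.354 m/s.
Time to reach the wall: t = 13.13 / 13.077 = 1.0041 s.
Height at that point: y = 17.354×1.0041 − 5.000×1.0041² = 12.384 m.
That is 14.52 − 12.384 = 2.136 m below the top of the wall, so the arrow does not clear it.

No — it falls 2.136 m short of clearing the wall.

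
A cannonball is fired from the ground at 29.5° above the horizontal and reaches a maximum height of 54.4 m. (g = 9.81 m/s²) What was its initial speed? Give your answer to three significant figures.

66.3 m/s

At maximum height v_y = 0, so (v₀ sin θ)² = 2 g H.
v₀ sin 29.5° = √(2 × 9.81 × 54.4) = 32.67 m/s.
v₀ = 32.67 / sin 29.5° = 32.67 / 0.4924 = 66.3 m/s.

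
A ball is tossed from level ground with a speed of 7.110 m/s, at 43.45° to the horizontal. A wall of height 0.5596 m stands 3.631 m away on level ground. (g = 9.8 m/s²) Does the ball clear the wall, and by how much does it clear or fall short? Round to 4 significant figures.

v_x = 7.110 cos 43.45° = 5.1617 m/s; v_y0 = 7.110 sin 43.45° = 4.8897 m/s.
Time to reach the wall: t = 3.631 / 5.1617 = 0.70345 s.
Height at that point: y = 4.8897×0.70345 − 4.900×0.70345² = 1.0149 m.
That is 1.0149 − 0.5596 = 0.4553 m above the top of the wall, so the ball clears it.

Yes — it clears the wall by 0.4553 m.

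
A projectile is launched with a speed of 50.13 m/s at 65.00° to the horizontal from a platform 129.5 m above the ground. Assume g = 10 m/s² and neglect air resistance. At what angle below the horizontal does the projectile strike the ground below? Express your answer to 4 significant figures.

v_x = 50.13 cos 65.00° = 21.186 m/s.
At impact |v_y| = √(v_y0² + 2 g h) = √(45.433² + 2×10×129.5) = 68.221 m/s.
Angle below horizontal = arctan(|v_y| / v_x) = arctan(68.221 / 21.186) = 72.75°.

72.75°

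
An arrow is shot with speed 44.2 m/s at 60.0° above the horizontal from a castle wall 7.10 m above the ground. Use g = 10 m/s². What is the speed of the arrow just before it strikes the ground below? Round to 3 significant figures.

45.8 m/s

v_x = 44.2 cos 60.0° = 22.10 m/s is unchanged throughout.
For the vertical component, v_y² = v_y0² + 2 g h = (38.28)² + 2×10×7.10 = 1607, so |v_y| = 40.09 m/s.
Impact speed = √(v_x² + v_y²) = √(488.4 + 1607) = 45.8 m/s.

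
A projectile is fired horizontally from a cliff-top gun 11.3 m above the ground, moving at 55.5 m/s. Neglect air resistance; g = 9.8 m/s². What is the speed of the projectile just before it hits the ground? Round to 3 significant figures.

Fall time: t = √(2 × 11.3 / 9.8) = 1.519 s.
At impact: v_x = 55.5 m/s (unchanged), v_y = g t = 9.8 × 1.519 = 14.89 m/s.
Speed = √(v_x² + v_y²) = √(3080 + 221.7) = 57.5 m/s.

57.5 m/s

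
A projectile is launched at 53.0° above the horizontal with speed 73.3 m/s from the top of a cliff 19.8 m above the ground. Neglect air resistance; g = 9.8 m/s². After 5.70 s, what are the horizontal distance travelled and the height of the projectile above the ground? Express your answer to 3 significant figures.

v_x = 73.3 cos 53.0° = 44.11 m/s; v_y0 = 73.3 sin 53.0° = 58.54 m/s.
x = v_x t = 44.11 × 5.70 = 251 m.
y = 19.8 + v_y0 t − ½ g t² = 194 m.

x = 251 m, y = 194 m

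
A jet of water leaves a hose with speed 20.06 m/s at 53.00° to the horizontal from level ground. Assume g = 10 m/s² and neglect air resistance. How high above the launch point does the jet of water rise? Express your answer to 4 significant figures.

Vertical component of launch velocity: v_y = 20.06 sin 53.00° = 16.021 m/s.
At the highest point the vertical velocity is zero, so v_y² = 2 g h_max.
h_max = (16.021)² / (2 × 10) = 256.67 / 20.00 = 12.83 m.

12.83 m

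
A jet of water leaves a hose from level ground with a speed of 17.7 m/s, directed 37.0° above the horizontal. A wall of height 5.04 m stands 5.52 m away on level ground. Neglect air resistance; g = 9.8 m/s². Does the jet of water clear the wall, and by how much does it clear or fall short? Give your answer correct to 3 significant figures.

No — it falls 1.63 m short of clearing the wall.

v_x = 17.7 cos 37.0° = 14.14 m/s; v_y0 = 17.7 sin 37.0° = 10.65 m/s.
Time to reach the wall: t = 5.52 / 14.14 = 0.3904 s.
Height at that point: y = 10.65×0.3904 − 4.900×0.3904² = 3.411 m.
That is 5.04 − 3.411 = 1.63 m below the top of the wall, so the jet of water does not clear it.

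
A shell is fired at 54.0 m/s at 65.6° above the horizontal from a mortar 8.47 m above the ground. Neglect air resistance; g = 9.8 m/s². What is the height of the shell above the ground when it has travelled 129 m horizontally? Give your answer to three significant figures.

v_x = 54.0 cos 65.6° = 22.31 m/s, v_y0 = 54.0 sin 65.6° = 49.18 m/s.
Time to reach x = 129 m: t = x / v_x = 129 / 22.31 = 5.782 s.
y = 8.47 + v_y0 t − ½ g t² = 8.47 + 49.18×5.782 − 4.900×5.782² = 129 m.

129 m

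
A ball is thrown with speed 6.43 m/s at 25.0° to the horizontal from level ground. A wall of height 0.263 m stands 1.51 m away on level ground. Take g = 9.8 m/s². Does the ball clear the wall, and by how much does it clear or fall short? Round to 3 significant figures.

Yes — it clears the wall by 0.112 m.

v_x = 6.43 cos 25.0° = 5.828 m/s; v_y0 = 6.43 sin 25.0° = 2.717 m/s.
Time to reach the wall: t = 1.51 / 5.828 = 0.2591 s.
Height at that point: y = 2.717×0.2591 − 4.900×0.2591² = 0.3750 m.
That is 0.3750 − 0.263 = 0.112 m above the top of the wall, so the ball clears it.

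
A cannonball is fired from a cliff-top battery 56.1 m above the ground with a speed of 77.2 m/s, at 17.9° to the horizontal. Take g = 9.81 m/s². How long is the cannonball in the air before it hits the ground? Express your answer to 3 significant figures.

6.58 s

Vertical component: v_y = 77.2 sin 17.9° = 23.73 m/s.
Taking up as positive with launch at y = 56.1 m, landing at y = 0: 0 = 56.1 + 23.73 t − ½(9.81) t².
Solving 4.905 t² − 23.73 t − 56.1 = 0 gives t = [23.73 + √(23.73² + 4·4.905·56.1)] / 9.810 = 6.58 s.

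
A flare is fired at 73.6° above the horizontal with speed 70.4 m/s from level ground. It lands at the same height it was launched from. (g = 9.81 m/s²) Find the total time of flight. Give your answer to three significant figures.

13.8 s

Vertical component: v_y = 70.4 sin 73.6° = 67.54 m/s.
For a projectile landing at launch height, time of flight is t = 2 v_y / g = 2 × 67.54 / 9.81 = 13.8 s.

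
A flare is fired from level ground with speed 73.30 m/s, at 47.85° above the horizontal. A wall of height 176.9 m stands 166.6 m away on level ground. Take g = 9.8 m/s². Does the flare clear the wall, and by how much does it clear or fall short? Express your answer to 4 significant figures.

v_x = 73.30 cos 47.85° = 49.190 m/s; v_y0 = 73.30 sin 47.85° = 54.344 m/s.
Time to reach the wall: t = 166.6 / 49.190 = 3.3869 s.
Height at that point: y = 54.344×3.3869 − 4.900×3.3869² = 127.85 m.
That is 176.9 − 127.85 = 49.05 m below the top of the wall, so the flare does not clear it.

No — it falls 49.05 m short of clearing the wall.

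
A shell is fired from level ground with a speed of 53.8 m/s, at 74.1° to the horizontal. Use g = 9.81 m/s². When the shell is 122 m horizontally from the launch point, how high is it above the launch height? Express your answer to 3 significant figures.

v_x = 53.8 cos 74.1° = 14.74 m/s, v_y0 = 53.8 sin 74.1° = 51.74 m/s.
Time to reach x = 122 m: t = x / v_x = 122 / 14.74 = 8.277 s.
y = v_y0 t − ½ g t² = 51.74×8.277 − 4.905×8.277² = 92.2 m.

92.2 m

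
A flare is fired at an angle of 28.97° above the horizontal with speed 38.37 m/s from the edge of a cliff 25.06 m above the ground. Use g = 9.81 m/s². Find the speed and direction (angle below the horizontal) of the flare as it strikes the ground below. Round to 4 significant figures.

44.32 m/s at 40.76° below the horizontal

v_x = 38.37 cos 28.97° = 33.569 m/s (constant).
|v_y| at impact = √((18.585)² + 2×9.81×25.06) = 28.932 m/s.
Speed = √(33.569² + 28.932²) = 44.32 m/s; angle = arctan(28.932/33.569) = 40.76° below horizontal.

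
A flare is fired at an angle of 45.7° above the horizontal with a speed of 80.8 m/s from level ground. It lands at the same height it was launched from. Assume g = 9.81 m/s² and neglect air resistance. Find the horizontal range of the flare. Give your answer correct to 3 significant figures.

665 m

Components: v_x = 80.8 cos 45.7° = 56.43 m/s, v_y = 80.8 sin 45.7° = 57.83 m/s.
Time of flight (same landing height): t = 2 v_y / g = 2 × 57.83 / 9.81 = 11.79 s.
Range: R = v_x · t = 56.43 × 11.79 = 665 m.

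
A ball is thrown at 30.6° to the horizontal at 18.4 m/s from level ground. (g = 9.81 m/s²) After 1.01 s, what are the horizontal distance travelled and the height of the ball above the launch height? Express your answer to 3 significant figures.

x = 16.0 m, y = 4.46 m

v_x = 18.4 cos 30.6° = 15.84 m/s; v_y0 = 18.4 sin 30.6° = 9.366 m/s.
x = v_x t = 15.84 × 1.01 = 16.0 m.
y = v_y0 t − ½ g t² = 9.366×1.01 − 4.905×1.01² = 4.46 m.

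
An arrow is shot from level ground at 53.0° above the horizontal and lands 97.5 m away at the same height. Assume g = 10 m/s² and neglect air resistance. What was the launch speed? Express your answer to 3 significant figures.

On level ground, R = v₀² sin(2θ) / g, so v₀ = √(R g / sin 2θ).
sin(2 × 53.0°) = 0.9613.
v₀ = √(97.5 × 10 / 0.9613) = √1014 = 31.8 m/s.

31.8 m/s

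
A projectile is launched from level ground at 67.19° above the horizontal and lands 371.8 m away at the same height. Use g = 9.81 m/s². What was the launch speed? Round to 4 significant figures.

71.44 m/s

On level ground, R = v₀² sin(2θ) / g, so v₀ = √(R g / sin 2θ).
sin(2 × 67.19°) = 0.7147.
v₀ = √(371.8 × 9.81 / 0.7147) = √5103.3 = 71.44 m/s.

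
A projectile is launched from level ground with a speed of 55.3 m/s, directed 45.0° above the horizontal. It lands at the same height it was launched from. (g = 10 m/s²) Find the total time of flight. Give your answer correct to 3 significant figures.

Vertical component: v_y = 55.3 sin 45.0° = 39.10 m/s.
For a projectile landing at launch height, time of flight is t = 2 v_y / g = 2 × 39.10 / 10 = 7.82 s.

7.82 s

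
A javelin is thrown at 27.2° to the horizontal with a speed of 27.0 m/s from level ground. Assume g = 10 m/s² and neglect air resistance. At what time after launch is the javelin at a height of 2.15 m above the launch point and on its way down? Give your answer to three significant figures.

v_y0 = 27.0 sin 27.2° = 12.34 m/s.
Set y = v_y0 t − ½ g t² = 2.15: 5.000 t² − 12.34 t + 2.15 = 0.
t = [12.34 ± √(152.3 − 43.00)] / 10 = (12.34 ± 10.45) / 10, giving t = 0.189 s or t = 2.28 s.
On the way down corresponds to the larger root: t = 2.28 s.

2.28 s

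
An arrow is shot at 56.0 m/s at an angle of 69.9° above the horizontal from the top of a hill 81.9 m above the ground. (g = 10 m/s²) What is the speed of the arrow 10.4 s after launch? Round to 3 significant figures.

v_x = 56.0 cos 69.9° = 19.24 m/s (constant).
v_y(t) = 56.0 sin 69.9° − g t = 52.59 − 10 × 10.4 = -51.41 m/s.
Speed = √(v_x² + v_y²) = √(370.2 + 2643) = 54.9 m/s.

54.9 m/s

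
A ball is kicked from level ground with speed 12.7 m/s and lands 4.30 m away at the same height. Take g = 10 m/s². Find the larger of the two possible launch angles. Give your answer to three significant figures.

Level-ground range: R = v₀² sin(2θ)/g ⇒ sin 2θ = R g / v₀² = 4.30×10/12.7² = 0.2666.
2θ = arcsin(0.2666) = 15.46° or 180° − 15.46° = 164.54°.
So θ = 7.73° or θ = 82.3°.

82.3°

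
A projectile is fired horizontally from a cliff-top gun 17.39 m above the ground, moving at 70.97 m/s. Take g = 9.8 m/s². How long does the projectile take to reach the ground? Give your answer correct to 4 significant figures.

The horizontal speed doesn't affect the fall. With v_y0 = 0, h = ½ g t².
t = √(2 × 17.39 / 9.8) = √3.5490 = 1.884 s.

1.884 s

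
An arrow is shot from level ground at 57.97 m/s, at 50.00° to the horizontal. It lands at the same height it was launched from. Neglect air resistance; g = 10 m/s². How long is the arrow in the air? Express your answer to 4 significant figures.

Vertical component: v_y = 57.97 sin 50.00° = 44.408 m/s.
For a projectile landing at launch height, time of flight is t = 2 v_y / g = 2 × 44.408 / 10 = 8.882 s.

8.882 s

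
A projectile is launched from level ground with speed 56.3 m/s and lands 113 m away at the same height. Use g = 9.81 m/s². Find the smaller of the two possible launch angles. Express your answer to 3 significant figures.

10.2°

Level-ground range: R = v₀² sin(2θ)/g ⇒ sin 2θ = R g / v₀² = 113×9.81/56.3² = 0.3497.
2θ = arcsin(0.3497) = 20.47° or 180° − 20.47° = 159.53°.
So θ = 10.2° or θ = 79.8°.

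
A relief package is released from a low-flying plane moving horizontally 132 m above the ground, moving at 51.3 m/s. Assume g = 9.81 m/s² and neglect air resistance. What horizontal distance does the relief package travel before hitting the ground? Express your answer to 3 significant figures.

266 m

Initial vertical velocity is zero, so the fall time comes from h = ½ g t²: t = √(2 × 132 / 9.81) = 5.188 s.
Horizontal motion is uniform at 51.3 m/s, so x = 51.3 × 5.188 = 266 m.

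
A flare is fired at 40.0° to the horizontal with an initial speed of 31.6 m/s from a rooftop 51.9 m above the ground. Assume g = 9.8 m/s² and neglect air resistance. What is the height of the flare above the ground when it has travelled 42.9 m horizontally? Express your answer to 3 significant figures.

v_x = 31.6 cos 40.0° = 24.21 m/s, v_y0 = 31.6 sin 40.0° = 20.31 m/s.
Time to reach x = 42.9 m: t = x / v_x = 42.9 / 24.21 = 1.772 s.
y = 51.9 + v_y0 t − ½ g t² = 51.9 + 20.31×1.772 − 4.900×1.772² = 72.5 m.

72.5 m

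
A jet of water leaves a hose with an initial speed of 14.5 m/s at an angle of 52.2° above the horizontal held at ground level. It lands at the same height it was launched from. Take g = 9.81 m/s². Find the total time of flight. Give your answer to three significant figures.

Vertical component: v_y = 14.5 sin 52.2° = 11.46 m/s.
For a projectile landing at launch height, time of flight is t = 2 v_y / g = 2 × 11.46 / 9.81 = 2.34 s.

2.34 s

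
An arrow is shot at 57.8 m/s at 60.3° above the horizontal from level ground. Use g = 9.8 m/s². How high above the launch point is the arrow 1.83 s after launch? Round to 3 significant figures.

v_y0 = 57.8 sin 60.3° = 50.21 m/s.
y(t) = v_y0 t − ½ g t² = 50.21×1.83 − 4.900×1.83² = 75.5 m.

75.5 m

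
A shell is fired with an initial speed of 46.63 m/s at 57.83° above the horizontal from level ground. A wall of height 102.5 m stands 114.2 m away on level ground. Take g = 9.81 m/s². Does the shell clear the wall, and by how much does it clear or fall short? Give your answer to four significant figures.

No — it falls 24.72 m short of clearing the wall.

v_x = 46.63 cos 57.83° = 24.827 m/s; v_y0 = 46.63 sin 57.83° = 39.471 m/s.
Time to reach the wall: t = 114.2 / 24.827 = 4.5998 s.
Height at that point: y = 39.471×4.5998 − 4.905×4.5998² = 77.778 m.
That is 102.5 − 77.778 = 24.72 m below the top of the wall, so the shell does not clear it.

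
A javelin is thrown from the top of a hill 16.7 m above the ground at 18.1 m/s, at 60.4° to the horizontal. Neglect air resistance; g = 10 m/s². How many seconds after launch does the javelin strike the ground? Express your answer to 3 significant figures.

3.99 s

Vertical component: v_y = 18.1 sin 60.4° = 15.74 m/s.
Taking up as positive with launch at y = 16.7 m, landing at y = 0: 0 = 16.7 + 15.74 t − ½(10) t².
Solving 5.000 t² − 15.74 t − 16.7 = 0 gives t = [15.74 + √(15.74² + 4·5.000·16.7)] / 10.00 = 3.99 s.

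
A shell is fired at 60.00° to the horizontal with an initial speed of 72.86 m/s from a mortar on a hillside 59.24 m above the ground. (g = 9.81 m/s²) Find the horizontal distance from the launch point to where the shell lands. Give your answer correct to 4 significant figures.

500.7 m

Components: v_x = 72.86 cos 60.00° = 36.430 m/s, v_y = 72.86 sin 60.00° = 63.099 m/s.
Vertical: 0 = 59.24 + 63.099 t − ½(9.81) t² ⇒ 4.905 t² − 63.099 t − 59.24 = 0.
t = [63.099 + √(3981.5 + 1162.3)] / 9.810 = 13.743 s.
Horizontal: R = v_x · t = 36.430 × 13.743 = 500.7 m.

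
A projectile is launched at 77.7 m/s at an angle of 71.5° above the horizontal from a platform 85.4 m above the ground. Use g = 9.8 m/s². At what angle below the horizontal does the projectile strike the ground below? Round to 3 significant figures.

v_x = 77.7 cos 71.5° = 24.65 m/s.
At impact |v_y| = √(v_y0² + 2 g h) = √(73.68² + 2×9.8×85.4) = 84.28 m/s.
Angle below horizontal = arctan(|v_y| / v_x) = arctan(84.28 / 24.65) = 73.7°.

73.7°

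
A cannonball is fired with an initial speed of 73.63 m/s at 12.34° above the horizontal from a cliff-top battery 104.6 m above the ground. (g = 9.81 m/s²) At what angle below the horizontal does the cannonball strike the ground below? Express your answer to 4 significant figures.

33.69°

v_x = 73.63 cos 12.34° = 71.929 m/s.
At impact |v_y| = √(v_y0² + 2 g h) = √(15.736² + 2×9.81×104.6) = 47.957 m/s.
Angle below horizontal = arctan(|v_y| / v_x) = arctan(47.957 / 71.929) = 33.69°.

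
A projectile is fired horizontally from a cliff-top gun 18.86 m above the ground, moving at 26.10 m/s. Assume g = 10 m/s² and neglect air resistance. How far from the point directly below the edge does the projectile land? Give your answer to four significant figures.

50.69 m

Initial vertical velocity is zero, so the fall time comes from h = ½ g t²: t = √(2 × 18.86 / 10) = 1.9422 s.
Horizontal motion is uniform at 26.10 m/s, so x = 26.10 × 1.9422 = 50.69 m.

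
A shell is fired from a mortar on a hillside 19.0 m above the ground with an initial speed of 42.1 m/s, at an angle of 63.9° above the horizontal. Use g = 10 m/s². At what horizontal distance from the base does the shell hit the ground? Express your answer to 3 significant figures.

Components: v_x = 42.1 cos 63.9° = 18.52 m/s, v_y = 42.1 sin 63.9° = 37.81 m/s.
Vertical: 0 = 19.0 + 37.81 t − ½(10) t² ⇒ 5.000 t² − 37.81 t − 19.0 = 0.
t = [37.81 + √(1430 + 380.0)] / 10.00 = 8.035 s.
Horizontal: R = v_x · t = 18.52 × 8.035 = 149 m.

149 m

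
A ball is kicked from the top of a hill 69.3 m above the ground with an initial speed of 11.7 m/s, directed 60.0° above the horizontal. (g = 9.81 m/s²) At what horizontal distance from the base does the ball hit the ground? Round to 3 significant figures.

28.8 m

Components: v_x = 11.7 cos 60.0° = 5.850 m/s, v_y = 11.7 sin 60.0° = 10.13 m/s.
Vertical: 0 = 69.3 + 10.13 t − ½(9.81) t² ⇒ 4.905 t² − 10.13 t − 69.3 = 0.
t = [10.13 + √(102.6 + 1360)] / 9.810 = 4.931 s.
Horizontal: R = v_x · t = 5.850 × 4.931 = 28.8 m.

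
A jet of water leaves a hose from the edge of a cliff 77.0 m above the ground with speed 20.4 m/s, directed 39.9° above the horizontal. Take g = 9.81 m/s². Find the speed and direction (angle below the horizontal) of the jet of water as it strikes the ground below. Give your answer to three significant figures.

v_x = 20.4 cos 39.9° = 15.65 m/s (constant).
|v_y| at impact = √((13.09)² + 2×9.81×77.0) = 41.01 m/s.
Speed = √(15.65² + 41.01²) = 43.9 m/s; angle = arctan(41.01/15.65) = 69.1° below horizontal.

43.9 m/s at 69.1° below the horizontal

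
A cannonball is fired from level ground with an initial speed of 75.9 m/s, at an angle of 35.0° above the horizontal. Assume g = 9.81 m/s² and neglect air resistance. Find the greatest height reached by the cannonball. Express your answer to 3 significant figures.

96.6 m

Vertical component of launch velocity: v_y = 75.9 sin 35.0° = 43.53 m/s.
At the highest point the vertical velocity is zero, so v_y² = 2 g h_max.
h_max = (43.53)² / (2 × 9.81) = 1895 / 19.62 = 96.6 m.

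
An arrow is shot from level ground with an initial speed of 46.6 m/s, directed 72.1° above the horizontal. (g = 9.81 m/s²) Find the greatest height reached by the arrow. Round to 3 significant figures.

100 m

Vertical component of launch velocity: v_y = 46.6 sin 72.1° = 44.34 m/s.
At the highest point the vertical velocity is zero, so v_y² = 2 g h_max.
h_max = (44.34)² / (2 × 9.81) = 1966 / 19.62 = 100 m.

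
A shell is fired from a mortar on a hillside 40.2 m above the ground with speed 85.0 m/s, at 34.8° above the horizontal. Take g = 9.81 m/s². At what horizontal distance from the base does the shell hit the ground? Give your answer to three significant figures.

Components: v_x = 85.0 cos 34.8° = 69.80 m/s, v_y = 85.0 sin 34.8° = 48.51 m/s.
Vertical: 0 = 40.2 + 48.51 t − ½(9.81) t² ⇒ 4.905 t² − 48.51 t − 40.2 = 0.
t = [48.51 + √(2353 + 788.7)] / 9.810 = 10.66 s.
Horizontal: R = v_x · t = 69.80 × 10.66 = 744 m.

744 m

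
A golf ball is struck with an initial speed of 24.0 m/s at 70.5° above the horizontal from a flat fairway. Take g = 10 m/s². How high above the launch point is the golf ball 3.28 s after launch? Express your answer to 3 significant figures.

20.4 m

v_y0 = 24.0 sin 70.5° = 22.62 m/s.
y(t) = v_y0 t − ½ g t² = 22.62×3.28 − 5.000×3.28² = 20.4 m.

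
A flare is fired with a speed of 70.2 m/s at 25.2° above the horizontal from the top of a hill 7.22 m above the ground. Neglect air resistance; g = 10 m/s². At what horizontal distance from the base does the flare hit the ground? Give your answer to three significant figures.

Components: v_x = 70.2 cos 25.2° = 63.52 m/s, v_y = 70.2 sin 25.2° = 29.89 m/s.
Vertical: 0 = 7.22 + 29.89 t − ½(10) t² ⇒ 5.000 t² − 29.89 t − 7.22 = 0.
t = [29.89 + √(893.4 + 144.4)] / 10.00 = 6.210 s.
Horizontal: R = v_x · t = 63.52 × 6.210 = 394 m.

394 m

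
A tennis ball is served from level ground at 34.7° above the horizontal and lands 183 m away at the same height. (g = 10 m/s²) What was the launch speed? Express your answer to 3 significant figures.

44.2 m/s

On level ground, R = v₀² sin(2θ) / g, so v₀ = √(R g / sin 2θ).
sin(2 × 34.7°) = 0.9361.
v₀ = √(183 × 10 / 0.9361) = √1955 = 44.2 m/s.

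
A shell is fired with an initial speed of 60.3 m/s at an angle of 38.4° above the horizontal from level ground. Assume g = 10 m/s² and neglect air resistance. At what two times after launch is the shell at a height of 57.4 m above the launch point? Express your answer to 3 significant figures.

v_y0 = 60.3 sin 38.4° = 37.46 m/s.
Set y = v_y0 t − ½ g t² = 57.4: 5.000 t² − 37.46 t + 57.4 = 0.
t = [37.46 ± √(1403 − 1148)] / 10 = (37.46 ± 15.97) / 10, giving t = 2.15 s or t = 5.34 s.
So the shell is at 57.4 m at t = 2.15 s (rising) and t = 5.34 s (falling).

2.15 s and 5.34 s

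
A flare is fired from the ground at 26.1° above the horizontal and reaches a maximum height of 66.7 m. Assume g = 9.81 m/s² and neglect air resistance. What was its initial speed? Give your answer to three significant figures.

At maximum height v_y = 0, so (v₀ sin θ)² = 2 g H.
v₀ sin 26.1° = √(2 × 9.81 × 66.7) = 36.18 m/s.
v₀ = 36.18 / sin 26.1° = 36.18 / 0.4399 = 82.2 m/s.

82.2 m/s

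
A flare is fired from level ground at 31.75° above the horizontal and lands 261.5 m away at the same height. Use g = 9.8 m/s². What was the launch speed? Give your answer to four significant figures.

53.51 m/s

On level ground, R = v₀² sin(2θ) / g, so v₀ = √(R g / sin 2θ).
sin(2 × 31.75°) = 0.8949.
v₀ = √(261.5 × 9.8 / 0.8949) = √2863.7 = 53.51 m/s.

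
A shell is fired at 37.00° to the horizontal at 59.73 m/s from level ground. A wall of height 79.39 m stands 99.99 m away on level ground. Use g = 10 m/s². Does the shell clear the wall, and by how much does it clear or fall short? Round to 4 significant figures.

v_x = 59.73 cos 37.00° = 47.702 m/s; v_y0 = 59.73 sin 37.00° = 35.946 m/s.
Time to reach the wall: t = 99.99 / 47.702 = 2.0961 s.
Height at that point: y = 35.946×2.0961 − 5.000×2.0961² = 53.378 m.
That is 79.39 − 53.378 = 26.01 m below the top of the wall, so the shell does not clear it.

No — it falls 26.01 m short of clearing the wall.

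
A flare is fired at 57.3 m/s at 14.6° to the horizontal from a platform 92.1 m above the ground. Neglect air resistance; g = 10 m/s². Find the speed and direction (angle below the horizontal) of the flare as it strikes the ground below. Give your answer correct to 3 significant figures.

71.6 m/s at 39.2° below the horizontal

v_x = 57.3 cos 14.6° = 55.45 m/s (constant).
|v_y| at impact = √((14.44)² + 2×10×92.1) = 45.28 m/s.
Speed = √(55.45² + 45.28²) = 71.6 m/s; angle = arctan(45.28/55.45) = 39.2° below horizontal.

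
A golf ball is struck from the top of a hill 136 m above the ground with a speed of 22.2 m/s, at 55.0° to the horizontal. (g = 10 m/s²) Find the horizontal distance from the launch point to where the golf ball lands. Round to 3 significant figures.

93.5 m

Components: v_x = 22.2 cos 55.0° = 12.73 m/s, v_y = 22.2 sin 55.0° = 18.19 m/s.
Vertical: 0 = 136 + 18.19 t − ½(10) t² ⇒ 5.000 t² − 18.19 t − 136 = 0.
t = [18.19 + √(330.9 + 2720)] / 10.00 = 7.342 s.
Horizontal: R = v_x · t = 12.73 × 7.342 = 93.5 m.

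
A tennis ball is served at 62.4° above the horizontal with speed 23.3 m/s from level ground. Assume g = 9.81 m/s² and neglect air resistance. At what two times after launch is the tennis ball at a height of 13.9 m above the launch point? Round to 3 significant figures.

v_y0 = 23.3 sin 62.4° = 20.65 m/s.
Set y = v_y0 t − ½ g t² = 13.9: 4.905 t² − 20.65 t + 13.9 = 0.
t = [20.65 ± √(426.4 − 272.7)] / 9.81 = (20.65 ± 12.40) / 9.81, giving t = 0.841 s or t = 3.37 s.
So the tennis ball is at 13.9 m at t = 0.841 s (rising) and t = 3.37 s (falling).

0.841 s and 3.37 s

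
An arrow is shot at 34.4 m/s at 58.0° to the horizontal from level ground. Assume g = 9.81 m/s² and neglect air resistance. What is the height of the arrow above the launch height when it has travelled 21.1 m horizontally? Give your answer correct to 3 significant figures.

v_x = 34.4 cos 58.0° = 18.23 m/s, v_y0 = 34.4 sin 58.0° = 29.17 m/s.
Time to reach x = 21.1 m: t = x / v_x = 21.1 / 18.23 = 1.157 s.
y = v_y0 t − ½ g t² = 29.17×1.157 − 4.905×1.157² = 27.2 m.

27.2 m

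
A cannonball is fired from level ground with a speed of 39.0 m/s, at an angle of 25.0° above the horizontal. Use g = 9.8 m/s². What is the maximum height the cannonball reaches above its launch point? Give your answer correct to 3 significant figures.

Vertical component of launch velocity: v_y = 39.0 sin 25.0° = 16.48 m/s.
At the highest point the vertical velocity is zero, so v_y² = 2 g h_max.
h_max = (16.48)² / (2 × 9.8) = 271.6 / 19.60 = 13.9 m.

13.9 m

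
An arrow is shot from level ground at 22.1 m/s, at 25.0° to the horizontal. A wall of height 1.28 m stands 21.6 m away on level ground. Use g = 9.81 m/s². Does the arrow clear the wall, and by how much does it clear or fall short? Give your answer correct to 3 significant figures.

Yes — it clears the wall by 3.09 m.

v_x = 22.1 cos 25.0° = 20.03 m/s; v_y0 = 22.1 sin 25.0° = 9.340 m/s.
Time to reach the wall: t = 21.6 / 20.03 = 1.078 s.
Height at that point: y = 9.340×1.078 − 4.905×1.078² = 4.368 m.
That is 4.368 − 1.28 = 3.09 m above the top of the wall, so the arrow clears it.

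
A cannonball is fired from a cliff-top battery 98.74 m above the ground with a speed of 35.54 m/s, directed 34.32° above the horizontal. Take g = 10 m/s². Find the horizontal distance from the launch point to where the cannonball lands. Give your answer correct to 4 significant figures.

Components: v_x = 35.54 cos 34.32° = 29.353 m/s, v_y = 35.54 sin 34.32° = 20.038 m/s.
Vertical: 0 = 98.74 + 20.038 t − ½(10) t² ⇒ 5.000 t² − 20.038 t − 98.74 = 0.
t = [20.038 + √(401.52 + 1974.8)] / 10.00 = 6.8786 s.
Horizontal: R = v_x · t = 29.353 × 6.8786 = 201.9 m.

201.9 m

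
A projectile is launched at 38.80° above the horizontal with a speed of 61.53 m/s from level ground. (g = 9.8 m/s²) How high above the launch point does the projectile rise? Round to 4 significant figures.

Vertical component of launch velocity: v_y = 61.53 sin 38.80° = 38.555 m/s.
At the highest point the vertical velocity is zero, so v_y² = 2 g h_max.
h_max = (38.555)² / (2 × 9.8) = 1486.5 / 19.60 = 75.84 m.

75.84 m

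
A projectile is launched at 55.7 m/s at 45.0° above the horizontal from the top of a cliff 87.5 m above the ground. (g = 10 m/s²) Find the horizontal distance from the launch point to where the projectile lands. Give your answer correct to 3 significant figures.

381 m

Components: v_x = 55.7 cos 45.0° = 39.39 m/s, v_y = 55.7 sin 45.0° = 39.39 m/s.
Vertical: 0 = 87.5 + 39.39 t − ½(10) t² ⇒ 5.000 t² − 39.39 t − 87.5 = 0.
t = [39.39 + √(1552 + 1750)] / 10.00 = 9.685 s.
Horizontal: R = v_x · t = 39.39 × 9.685 = 381 m.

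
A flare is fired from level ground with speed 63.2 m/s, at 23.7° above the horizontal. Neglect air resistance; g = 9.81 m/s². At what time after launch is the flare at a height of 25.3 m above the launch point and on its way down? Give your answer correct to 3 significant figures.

3.83 s

v_y0 = 63.2 sin 23.7° = 25.40 m/s.
Set y = v_y0 t − ½ g t² = 25.3: 4.905 t² − 25.40 t + 25.3 = 0.
t = [25.40 ± √(645.2 − 496.4)] / 9.81 = (25.40 ± 12.20) / 9.81, giving t = 1.35 s or t = 3.83 s.
On the way down corresponds to the larger root: t = 3.83 s.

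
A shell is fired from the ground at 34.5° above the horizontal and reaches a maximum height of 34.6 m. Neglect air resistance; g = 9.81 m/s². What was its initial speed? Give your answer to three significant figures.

46.0 m/s

At maximum height v_y = 0, so (v₀ sin θ)² = 2 g H.
v₀ sin 34.5° = √(2 × 9.81 × 34.6) = 26.05 m/s.
v₀ = 26.05 / sin 34.5° = 26.05 / 0.5664 = 46.0 m/s.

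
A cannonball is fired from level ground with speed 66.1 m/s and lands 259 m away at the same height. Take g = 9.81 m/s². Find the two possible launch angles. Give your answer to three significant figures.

17.8° and 72.2°

Level-ground range: R = v₀² sin(2θ)/g ⇒ sin 2θ = R g / v₀² = 259×9.81/66.1² = 0.5815.
2θ = arcsin(0.5815) = 35.56° or 180° − 35.56° = 144.44°.
So θ = 17.8° or θ = 72.2°.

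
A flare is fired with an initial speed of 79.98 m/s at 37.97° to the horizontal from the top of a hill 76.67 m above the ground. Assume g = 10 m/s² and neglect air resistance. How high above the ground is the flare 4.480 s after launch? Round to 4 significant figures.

v_y0 = 79.98 sin 37.97° = 49.208 m/s.
y(t) = 76.67 + v_y0 t − ½ g t² = 76.67 + 49.208×4.480 − ½×10×4.480² = 196.8 m.

196.8 m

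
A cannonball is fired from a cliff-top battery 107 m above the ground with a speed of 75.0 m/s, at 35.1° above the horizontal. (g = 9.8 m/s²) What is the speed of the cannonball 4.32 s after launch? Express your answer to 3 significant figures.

61.4 m/s

v_x = 75.0 cos 35.1° = 61.36 m/s (constant).
v_y(t) = 75.0 sin 35.1° − g t = 43.13 − 9.8 × 4.32 = 0.7940 m/s.
Speed = √(v_x² + v_y²) = √(3765 + 0.6304) = 61.4 m/s.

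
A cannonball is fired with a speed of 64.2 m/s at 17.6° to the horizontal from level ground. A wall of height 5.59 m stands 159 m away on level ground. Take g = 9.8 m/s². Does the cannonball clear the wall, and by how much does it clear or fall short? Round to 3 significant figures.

Yes — it clears the wall by 11.8 m.

v_x = 64.2 cos 17.6° = 61.19 m/s; v_y0 = 64.2 sin 17.6° = 19.41 m/s.
Time to reach the wall: t = 159 / 61.19 = 2.598 s.
Height at that point: y = 19.41×2.598 − 4.900×2.598² = 17.35 m.
That is 17.35 − 5.59 = 11.8 m above the top of the wall, so the cannonball clears it.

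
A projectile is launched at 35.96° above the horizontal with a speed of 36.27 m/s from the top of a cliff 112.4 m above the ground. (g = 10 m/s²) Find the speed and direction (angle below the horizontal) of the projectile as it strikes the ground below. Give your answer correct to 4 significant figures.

59.70 m/s at 60.54° below the horizontal

v_x = 36.27 cos 35.96° = 29.358 m/s (constant).
|v_y| at impact = √((21.298)² + 2×10×112.4) = 51.977 m/s.
Speed = √(29.358² + 51.977²) = 59.70 m/s; angle = arctan(51.977/29.358) = 60.54° below horizontal.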